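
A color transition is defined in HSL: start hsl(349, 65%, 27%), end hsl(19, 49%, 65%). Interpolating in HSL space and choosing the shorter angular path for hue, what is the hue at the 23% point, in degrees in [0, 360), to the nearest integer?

Hue: 19 − 349 = -330°, but |-330| > 180 so the shorter arc goes the other way: Δh = -330 + 360 = 30°.
H = 349 + 0.23 × (30) = 355.9 → 356°

356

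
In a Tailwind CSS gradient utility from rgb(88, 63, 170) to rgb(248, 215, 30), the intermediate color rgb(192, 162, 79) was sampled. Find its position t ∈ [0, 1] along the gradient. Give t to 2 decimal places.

Invert the lerp on the R channel (largest span, 160): t = (192 − 88) / (248 − 88) = 104/160 = 0.65.
Check on G: (162 − 63)/(215 − 63) = 0.6513 ✓

0.65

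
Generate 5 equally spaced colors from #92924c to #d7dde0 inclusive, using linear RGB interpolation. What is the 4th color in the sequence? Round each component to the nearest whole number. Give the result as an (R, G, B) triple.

With 5 swatches and endpoints inclusive, swatch 4 sits at t = (4 − 1)/(5 − 1) = 3/4 ≈ 0.75.
#92924c → (146, 146, 76); #d7dde0 → (215, 221, 224).
R = 146 + 0.75 × (215 − 146) = 197.75 → 198
G = 146 + 0.75 × (221 − 146) = 202.25 → 202
B = 76 + 0.75 × (224 − 76) = 187 → 187

(198, 202, 187)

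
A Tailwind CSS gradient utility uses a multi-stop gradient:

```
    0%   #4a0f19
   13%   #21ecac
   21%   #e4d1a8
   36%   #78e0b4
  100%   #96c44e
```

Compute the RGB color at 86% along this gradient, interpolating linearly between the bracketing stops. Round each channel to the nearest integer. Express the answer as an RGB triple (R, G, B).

86% lies between the 36% and 100% stops, so the local fraction is t = (86 − 36)/(100 − 36) = 50/64 ≈ 0.7812.
#78e0b4 → (120, 224, 180); #96c44e → (150, 196, 78).
R = 120 + 0.7812 × (150 − 120) = 143.436 → 143
G = 224 + 0.7812 × (196 − 224) = 202.126 → 202
B = 180 + 0.7812 × (78 − 180) = 100.318 → 100

(143, 202, 100)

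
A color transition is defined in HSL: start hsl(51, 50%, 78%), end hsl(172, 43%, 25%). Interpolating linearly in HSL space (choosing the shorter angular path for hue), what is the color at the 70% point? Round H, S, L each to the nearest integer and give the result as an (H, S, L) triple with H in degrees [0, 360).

Hue arc: Δh = 172 − 51 = 121° (|Δh| ≤ 180, already the shorter path).
H = 51 + 0.7 × (121) = 135.7 → 136°
S = 50 + 0.7 × (43 − 50) = 45.1 → 45%
L = 78 + 0.7 × (25 − 78) = 40.9 → 41%

(136, 45, 41)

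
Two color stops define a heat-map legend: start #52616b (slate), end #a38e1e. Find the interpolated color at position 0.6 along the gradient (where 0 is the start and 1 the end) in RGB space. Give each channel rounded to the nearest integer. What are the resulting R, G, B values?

(131, 124, 61)

#52616b → (82, 97, 107); #a38e1e → (163, 142, 30).
R = 82 + 0.6 × (163 − 82) = 82 + 0.6 × 81 = 130.6 → 131
G = 97 + 0.6 × (142 − 97) = 97 + 0.6 × 45 = 124 → 124
B = 107 + 0.6 × (30 − 107) = 107 + 0.6 × -77 = 60.8 → 61
So the blended color is (131, 124, 61), about #837c3d.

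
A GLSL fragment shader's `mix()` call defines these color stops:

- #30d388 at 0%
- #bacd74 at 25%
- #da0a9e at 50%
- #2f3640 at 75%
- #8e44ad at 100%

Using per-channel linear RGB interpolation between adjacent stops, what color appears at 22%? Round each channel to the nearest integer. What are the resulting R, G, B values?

22% lies between the 0% and 25% stops, so the local fraction is t = (22 − 0)/(25 − 0) = 22/25 ≈ 0.88.
#30d388 → (48, 211, 136); #bacd74 → (186, 205, 116).
R = 48 + 0.88 × (186 − 48) = 169.44 → 169
G = 211 + 0.88 × (205 − 211) = 205.72 → 206
B = 136 + 0.88 × (116 − 136) = 118.4 → 118

(169, 206, 118)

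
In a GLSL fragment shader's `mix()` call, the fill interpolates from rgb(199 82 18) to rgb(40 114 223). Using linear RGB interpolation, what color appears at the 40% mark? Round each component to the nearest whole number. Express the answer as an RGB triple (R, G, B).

40% corresponds to t = 0.4.
R = 199 + 0.4 × (40 − 199) = 199 + 0.4 × -159 = 135.4 → 135
G = 82 + 0.4 × (114 − 82) = 82 + 0.4 × 32 = 94.8 → 95
B = 18 + 0.4 × (223 − 18) = 18 + 0.4 × 205 = 100 → 100

(135, 95, 100)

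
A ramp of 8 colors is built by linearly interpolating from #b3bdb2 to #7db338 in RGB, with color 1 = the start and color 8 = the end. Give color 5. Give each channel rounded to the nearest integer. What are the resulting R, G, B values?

(148, 183, 108)

With 8 swatches and endpoints inclusive, swatch 5 sits at t = (5 − 1)/(8 − 1) = 4/7 ≈ 0.5714.
#b3bdb2 → (179, 189, 178); #7db338 → (125, 179, 56).
R = 179 + 0.5714 × (125 − 179) = 148.144 → 148
G = 189 + 0.5714 × (179 − 189) = 183.286 → 183
B = 178 + 0.5714 × (56 − 178) = 108.289 → 108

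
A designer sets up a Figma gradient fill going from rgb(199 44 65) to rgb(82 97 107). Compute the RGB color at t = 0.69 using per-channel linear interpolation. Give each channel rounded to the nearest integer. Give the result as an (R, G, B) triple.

R = 199 + 0.69 × (82 − 199) = 199 + 0.69 × -117 = 118.27 → 118
G = 44 + 0.69 × (97 − 44) = 44 + 0.69 × 53 = 80.57 → 81
B = 65 + 0.69 × (107 − 65) = 65 + 0.69 × 42 = 93.98 → 94

(118, 81, 94)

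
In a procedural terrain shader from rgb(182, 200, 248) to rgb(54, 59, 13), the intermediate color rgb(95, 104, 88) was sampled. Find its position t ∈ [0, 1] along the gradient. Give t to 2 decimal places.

0.68

Invert the lerp on the B channel (largest span, 235): t = (88 − 248) / (13 − 248) = -160/-235 = 0.68085.
Check on R: (95 − 182)/(54 − 182) = 0.6797 ✓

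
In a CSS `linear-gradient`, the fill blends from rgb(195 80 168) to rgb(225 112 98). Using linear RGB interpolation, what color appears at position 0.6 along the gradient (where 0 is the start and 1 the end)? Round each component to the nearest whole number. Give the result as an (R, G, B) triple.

(213, 99, 126)

R = 195 + 0.6 × (225 − 195) = 195 + 0.6 × 30 = 213 → 213
G = 80 + 0.6 × (112 − 80) = 80 + 0.6 × 32 = 99.2 → 99
B = 168 + 0.6 × (98 − 168) = 168 + 0.6 × -70 = 126 → 126
So the blended color is (213, 99, 126), about #d5637e.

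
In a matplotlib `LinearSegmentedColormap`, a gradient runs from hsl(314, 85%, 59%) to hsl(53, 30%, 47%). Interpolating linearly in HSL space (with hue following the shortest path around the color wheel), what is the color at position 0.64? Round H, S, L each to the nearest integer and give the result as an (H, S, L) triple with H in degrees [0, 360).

(17, 50, 51)

Hue: 53 − 314 = -261°, but |-261| > 180 so the shorter arc goes the other way: Δh = -261 + 360 = 99°.
H = 314 + 0.64 × (99) = 377.36 → 377 → 377 mod 360 = 17°
S = 85 + 0.64 × (30 − 85) = 49.8 → 50%
L = 59 + 0.64 × (47 − 59) = 51.32 → 51%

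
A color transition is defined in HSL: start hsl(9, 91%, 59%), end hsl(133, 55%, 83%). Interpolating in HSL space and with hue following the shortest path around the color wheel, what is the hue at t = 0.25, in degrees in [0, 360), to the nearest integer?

40

Hue arc: Δh = 133 − 9 = 124° (|Δh| ≤ 180, already the shorter path).
H = 9 + 0.25 × (124) = 40 → 40°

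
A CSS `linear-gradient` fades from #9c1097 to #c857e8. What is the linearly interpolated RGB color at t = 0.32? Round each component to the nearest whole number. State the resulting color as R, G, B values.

(170, 39, 177)

#9c1097 → (156, 16, 151); #c857e8 → (200, 87, 232).
R = 156 + 0.32 × (200 − 156) = 156 + 0.32 × 44 = 170.08 → 170
G = 16 + 0.32 × (87 − 16) = 16 + 0.32 × 71 = 38.72 → 39
B = 151 + 0.32 × (232 − 151) = 151 + 0.32 × 81 = 176.92 → 177
So the blended color is (170, 39, 177), about #aa27b1.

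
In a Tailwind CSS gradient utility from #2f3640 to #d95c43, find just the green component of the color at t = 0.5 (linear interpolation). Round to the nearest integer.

G₁ = 54 (from #2f3640), G₂ = 92 (from #d95c43).
G = 54 + 0.5 × (92 − 54) = 73 → 73

73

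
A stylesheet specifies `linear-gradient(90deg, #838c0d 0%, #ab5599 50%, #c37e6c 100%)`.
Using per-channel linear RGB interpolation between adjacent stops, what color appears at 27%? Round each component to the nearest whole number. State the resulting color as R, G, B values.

27% lies between the 0% and 50% stops, so the local fraction is t = (27 − 0)/(50 − 0) = 27/50 ≈ 0.54.
#838c0d → (131, 140, 13); #ab5599 → (171, 85, 153).
R = 131 + 0.54 × (171 − 131) = 152.6 → 153
G = 140 + 0.54 × (85 − 140) = 110.3 → 110
B = 13 + 0.54 × (153 − 13) = 88.6 → 89

(153, 110, 89)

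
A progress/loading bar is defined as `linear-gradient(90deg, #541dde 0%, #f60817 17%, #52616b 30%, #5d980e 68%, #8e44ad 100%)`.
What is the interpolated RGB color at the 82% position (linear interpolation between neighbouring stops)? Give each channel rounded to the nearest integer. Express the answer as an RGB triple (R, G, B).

(114, 115, 84)

82% lies between the 68% and 100% stops, so the local fraction is t = (82 − 68)/(100 − 68) = 14/32 ≈ 0.4375.
#5d980e → (93, 152, 14); #8e44ad → (142, 68, 173).
R = 93 + 0.4375 × (142 − 93) = 114.438 → 114
G = 152 + 0.4375 × (68 − 152) = 115.25 → 115
B = 14 + 0.4375 × (173 − 14) = 83.562 → 84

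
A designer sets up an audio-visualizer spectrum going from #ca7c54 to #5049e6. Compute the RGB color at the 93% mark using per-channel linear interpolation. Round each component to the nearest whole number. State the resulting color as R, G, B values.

#ca7c54 → (202, 124, 84); #5049e6 → (80, 73, 230).
93% corresponds to t = 0.93.
R = 202 + 0.93 × (80 − 202) = 202 + 0.93 × -122 = 88.54 → 89
G = 124 + 0.93 × (73 − 124) = 124 + 0.93 × -51 = 76.57 → 77
B = 84 + 0.93 × (230 − 84) = 84 + 0.93 × 146 = 219.78 → 220

(89, 77, 220)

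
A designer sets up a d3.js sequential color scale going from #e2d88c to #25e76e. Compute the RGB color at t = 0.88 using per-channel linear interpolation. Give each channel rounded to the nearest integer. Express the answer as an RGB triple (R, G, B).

(60, 229, 114)

#e2d88c → (226, 216, 140); #25e76e → (37, 231, 110).
R = 226 + 0.88 × (37 − 226) = 226 + 0.88 × -189 = 59.68 → 60
G = 216 + 0.88 × (231 − 216) = 216 + 0.88 × 15 = 229.2 → 229
B = 140 + 0.88 × (110 − 140) = 140 + 0.88 × -30 = 113.6 → 114
So the blended color is (60, 229, 114), about #3ce572.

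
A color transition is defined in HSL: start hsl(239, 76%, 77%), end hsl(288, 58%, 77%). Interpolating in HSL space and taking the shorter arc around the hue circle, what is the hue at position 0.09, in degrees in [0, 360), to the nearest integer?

243

Hue arc: Δh = 288 − 239 = 49° (|Δh| ≤ 180, already the shorter path).
H = 239 + 0.09 × (49) = 243.41 → 243°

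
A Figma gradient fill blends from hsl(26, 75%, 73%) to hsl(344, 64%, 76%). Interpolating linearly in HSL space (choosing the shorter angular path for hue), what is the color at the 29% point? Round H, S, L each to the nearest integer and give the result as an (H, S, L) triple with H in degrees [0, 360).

Hue: 344 − 26 = 318°, but |318| > 180 so the shorter arc goes the other way: Δh = 318 − 360 = -42°.
H = 26 + 0.29 × (-42) = 13.82 → 14°
S = 75 + 0.29 × (64 − 75) = 71.81 → 72%
L = 73 + 0.29 × (76 − 73) = 73.87 → 74%

(14, 72, 74)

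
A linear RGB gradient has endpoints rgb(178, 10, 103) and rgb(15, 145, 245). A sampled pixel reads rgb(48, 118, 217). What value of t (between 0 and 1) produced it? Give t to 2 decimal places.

Invert the lerp on the R channel (largest span, 163): t = (48 − 178) / (15 − 178) = -130/-163 = 0.79755.
Check on G: (118 − 10)/(145 − 10) = 0.8 ✓

0.80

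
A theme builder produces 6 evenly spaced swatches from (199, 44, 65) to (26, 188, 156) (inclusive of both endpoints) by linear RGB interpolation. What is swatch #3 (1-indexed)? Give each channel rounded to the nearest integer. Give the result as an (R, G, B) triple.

(130, 102, 101)

With 6 swatches and endpoints inclusive, swatch 3 sits at t = (3 − 1)/(6 − 1) = 2/5 ≈ 0.4.
R = 199 + 0.4 × (26 − 199) = 129.8 → 130
G = 44 + 0.4 × (188 − 44) = 101.6 → 102
B = 65 + 0.4 × (156 − 65) = 101.4 → 101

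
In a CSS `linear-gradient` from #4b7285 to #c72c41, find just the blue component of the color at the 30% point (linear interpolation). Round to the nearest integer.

113

B₁ = 133 (from #4b7285), B₂ = 65 (from #c72c41).
B = 133 + 0.3 × (65 − 133) = 112.6 → 113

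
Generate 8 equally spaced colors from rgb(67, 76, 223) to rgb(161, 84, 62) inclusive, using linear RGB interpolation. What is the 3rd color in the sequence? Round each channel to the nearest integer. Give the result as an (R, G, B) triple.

(94, 78, 177)

With 8 swatches and endpoints inclusive, swatch 3 sits at t = (3 − 1)/(8 − 1) = 2/7 ≈ 0.2857.
R = 67 + 0.2857 × (161 − 67) = 93.856 → 94
G = 76 + 0.2857 × (84 − 76) = 78.286 → 78
B = 223 + 0.2857 × (62 − 223) = 177.002 → 177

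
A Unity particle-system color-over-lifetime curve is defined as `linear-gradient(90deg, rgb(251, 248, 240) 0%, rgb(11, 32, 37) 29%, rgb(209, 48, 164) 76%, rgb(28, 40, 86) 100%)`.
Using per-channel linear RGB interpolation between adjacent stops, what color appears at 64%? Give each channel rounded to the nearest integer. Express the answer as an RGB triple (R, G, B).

64% lies between the 29% and 76% stops, so the local fraction is t = (64 − 29)/(76 − 29) = 35/47 ≈ 0.7447.
R = 11 + 0.7447 × (209 − 11) = 158.451 → 158
G = 32 + 0.7447 × (48 − 32) = 43.915 → 44
B = 37 + 0.7447 × (164 − 37) = 131.577 → 132

(158, 44, 132)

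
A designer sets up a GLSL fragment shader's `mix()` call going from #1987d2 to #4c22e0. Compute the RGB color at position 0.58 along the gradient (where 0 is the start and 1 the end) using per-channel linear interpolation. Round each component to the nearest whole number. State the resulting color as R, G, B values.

#1987d2 → (25, 135, 210); #4c22e0 → (76, 34, 224).
R = 25 + 0.58 × (76 − 25) = 25 + 0.58 × 51 = 54.58 → 55
G = 135 + 0.58 × (34 − 135) = 135 + 0.58 × -101 = 76.42 → 76
B = 210 + 0.58 × (224 − 210) = 210 + 0.58 × 14 = 218.12 → 218

(55, 76, 218)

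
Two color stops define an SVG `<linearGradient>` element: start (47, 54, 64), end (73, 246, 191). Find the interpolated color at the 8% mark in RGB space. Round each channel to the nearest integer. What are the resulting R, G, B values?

(49, 69, 74)

8% corresponds to t = 0.08.
R = 47 + 0.08 × (73 − 47) = 47 + 0.08 × 26 = 49.08 → 49
G = 54 + 0.08 × (246 − 54) = 54 + 0.08 × 192 = 69.36 → 69
B = 64 + 0.08 × (191 − 64) = 64 + 0.08 × 127 = 74.16 → 74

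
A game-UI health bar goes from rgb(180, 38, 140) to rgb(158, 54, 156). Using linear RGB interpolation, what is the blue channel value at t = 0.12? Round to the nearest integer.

142

B = 140 + 0.12 × (156 − 140) = 141.92 → 142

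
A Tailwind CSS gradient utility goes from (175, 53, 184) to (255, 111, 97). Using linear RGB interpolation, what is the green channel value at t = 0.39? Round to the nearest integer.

G = 53 + 0.39 × (111 − 53) = 75.62 → 76

76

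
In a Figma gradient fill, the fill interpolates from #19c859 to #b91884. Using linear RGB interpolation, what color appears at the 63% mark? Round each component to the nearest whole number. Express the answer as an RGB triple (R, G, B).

#19c859 → (25, 200, 89); #b91884 → (185, 24, 132).
63% corresponds to t = 0.63.
R = 25 + 0.63 × (185 − 25) = 25 + 0.63 × 160 = 125.8 → 126
G = 200 + 0.63 × (24 − 200) = 200 + 0.63 × -176 = 89.12 → 89
B = 89 + 0.63 × (132 − 89) = 89 + 0.63 × 43 = 116.09 → 116

(126, 89, 116)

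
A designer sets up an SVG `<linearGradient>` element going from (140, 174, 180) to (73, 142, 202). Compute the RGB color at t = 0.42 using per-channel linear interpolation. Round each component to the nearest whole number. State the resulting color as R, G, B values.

R = 140 + 0.42 × (73 − 140) = 140 + 0.42 × -67 = 111.86 → 112
G = 174 + 0.42 × (142 − 174) = 174 + 0.42 × -32 = 160.56 → 161
B = 180 + 0.42 × (202 − 180) = 180 + 0.42 × 22 = 189.24 → 189

(112, 161, 189)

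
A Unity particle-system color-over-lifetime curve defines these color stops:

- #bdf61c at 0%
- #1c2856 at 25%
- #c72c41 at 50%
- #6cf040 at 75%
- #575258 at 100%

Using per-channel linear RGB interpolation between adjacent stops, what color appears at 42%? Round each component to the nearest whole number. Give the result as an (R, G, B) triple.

(144, 43, 72)

42% lies between the 25% and 50% stops, so the local fraction is t = (42 − 25)/(50 − 25) = 17/25 ≈ 0.68.
#1c2856 → (28, 40, 86); #c72c41 → (199, 44, 65).
R = 28 + 0.68 × (199 − 28) = 144.28 → 144
G = 40 + 0.68 × (44 − 40) = 42.72 → 43
B = 86 + 0.68 × (65 − 86) = 71.72 → 72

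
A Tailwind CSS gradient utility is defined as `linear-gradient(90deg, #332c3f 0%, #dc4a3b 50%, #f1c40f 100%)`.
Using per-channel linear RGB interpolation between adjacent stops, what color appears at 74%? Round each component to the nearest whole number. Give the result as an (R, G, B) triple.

(230, 133, 38)

74% lies between the 50% and 100% stops, so the local fraction is t = (74 − 50)/(100 − 50) = 24/50 ≈ 0.48.
#dc4a3b → (220, 74, 59); #f1c40f → (241, 196, 15).
R = 220 + 0.48 × (241 − 220) = 230.08 → 230
G = 74 + 0.48 × (196 − 74) = 132.56 → 133
B = 59 + 0.48 × (15 − 59) = 37.88 → 38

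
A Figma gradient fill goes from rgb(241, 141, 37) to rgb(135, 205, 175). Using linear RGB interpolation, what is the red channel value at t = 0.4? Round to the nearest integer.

199

R = 241 + 0.4 × (135 − 241) = 198.6 → 199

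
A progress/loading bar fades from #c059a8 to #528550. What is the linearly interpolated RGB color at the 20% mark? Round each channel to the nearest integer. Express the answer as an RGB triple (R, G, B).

#c059a8 → (192, 89, 168); #528550 → (82, 133, 80).
20% corresponds to t = 0.2.
R = 192 + 0.2 × (82 − 192) = 192 + 0.2 × -110 = 170 → 170
G = 89 + 0.2 × (133 − 89) = 89 + 0.2 × 44 = 97.8 → 98
B = 168 + 0.2 × (80 − 168) = 168 + 0.2 × -88 = 150.4 → 150
So the blended color is (170, 98, 150), about #aa6296.

(170, 98, 150)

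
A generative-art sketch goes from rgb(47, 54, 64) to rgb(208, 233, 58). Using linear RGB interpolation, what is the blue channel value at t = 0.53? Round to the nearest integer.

61

B = 64 + 0.53 × (58 − 64) = 60.82 → 61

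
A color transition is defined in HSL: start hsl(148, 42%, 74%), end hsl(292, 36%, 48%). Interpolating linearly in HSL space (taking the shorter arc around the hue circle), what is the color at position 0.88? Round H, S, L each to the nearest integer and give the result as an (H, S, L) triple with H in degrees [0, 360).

(275, 37, 51)

Hue arc: Δh = 292 − 148 = 144° (|Δh| ≤ 180, already the shorter path).
H = 148 + 0.88 × (144) = 274.72 → 275°
S = 42 + 0.88 × (36 − 42) = 36.72 → 37%
L = 74 + 0.88 × (48 − 74) = 51.12 → 51%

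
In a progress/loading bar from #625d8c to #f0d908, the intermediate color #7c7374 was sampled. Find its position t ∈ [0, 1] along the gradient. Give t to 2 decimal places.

0.18

Invert the lerp on the R channel (largest span, 142): t = (124 − 98) / (240 − 98) = 26/142 = 0.1831.
Check on G: (115 − 93)/(217 − 93) = 0.1774 ✓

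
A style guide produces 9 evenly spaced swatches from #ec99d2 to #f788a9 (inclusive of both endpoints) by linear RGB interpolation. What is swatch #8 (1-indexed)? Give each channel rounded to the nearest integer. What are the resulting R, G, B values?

(246, 138, 174)

With 9 swatches and endpoints inclusive, swatch 8 sits at t = (8 − 1)/(9 − 1) = 7/8 ≈ 0.875.
#ec99d2 → (236, 153, 210); #f788a9 → (247, 136, 169).
R = 236 + 0.875 × (247 − 236) = 245.625 → 246
G = 153 + 0.875 × (136 − 153) = 138.125 → 138
B = 210 + 0.875 × (169 − 210) = 174.125 → 174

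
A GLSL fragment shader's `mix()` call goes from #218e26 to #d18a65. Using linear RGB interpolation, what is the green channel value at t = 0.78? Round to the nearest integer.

G₁ = 142 (from #218e26), G₂ = 138 (from #d18a65).
G = 142 + 0.78 × (138 − 142) = 138.88 → 139

139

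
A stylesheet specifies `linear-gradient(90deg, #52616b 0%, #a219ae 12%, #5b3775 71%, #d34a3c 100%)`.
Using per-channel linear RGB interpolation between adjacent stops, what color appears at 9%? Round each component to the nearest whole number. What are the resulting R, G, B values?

(142, 43, 157)

9% lies between the 0% and 12% stops, so the local fraction is t = (9 − 0)/(12 − 0) = 9/12 ≈ 0.75.
#52616b → (82, 97, 107); #a219ae → (162, 25, 174).
R = 82 + 0.75 × (162 − 82) = 142 → 142
G = 97 + 0.75 × (25 − 97) = 43 → 43
B = 107 + 0.75 × (174 − 107) = 157.25 → 157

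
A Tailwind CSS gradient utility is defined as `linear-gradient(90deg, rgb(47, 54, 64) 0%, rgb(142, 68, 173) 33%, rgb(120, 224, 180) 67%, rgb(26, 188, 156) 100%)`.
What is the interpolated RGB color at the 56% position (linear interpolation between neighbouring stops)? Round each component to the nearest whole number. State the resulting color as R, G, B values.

(127, 174, 178)

56% lies between the 33% and 67% stops, so the local fraction is t = (56 − 33)/(67 − 33) = 23/34 ≈ 0.6765.
R = 142 + 0.6765 × (120 − 142) = 127.117 → 127
G = 68 + 0.6765 × (224 − 68) = 173.534 → 174
B = 173 + 0.6765 × (180 − 173) = 177.736 → 178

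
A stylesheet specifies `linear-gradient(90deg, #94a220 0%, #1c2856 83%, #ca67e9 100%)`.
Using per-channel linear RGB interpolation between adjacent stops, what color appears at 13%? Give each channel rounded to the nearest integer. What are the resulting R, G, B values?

(129, 143, 40)

13% lies between the 0% and 83% stops, so the local fraction is t = (13 − 0)/(83 − 0) = 13/83 ≈ 0.1566.
#94a220 → (148, 162, 32); #1c2856 → (28, 40, 86).
R = 148 + 0.1566 × (28 − 148) = 129.208 → 129
G = 162 + 0.1566 × (40 − 162) = 142.895 → 143
B = 32 + 0.1566 × (86 − 32) = 40.456 → 40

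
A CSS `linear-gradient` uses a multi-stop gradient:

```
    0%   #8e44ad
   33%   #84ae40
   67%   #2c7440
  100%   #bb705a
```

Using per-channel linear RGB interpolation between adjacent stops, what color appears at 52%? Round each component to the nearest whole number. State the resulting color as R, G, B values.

(83, 142, 64)

52% lies between the 33% and 67% stops, so the local fraction is t = (52 − 33)/(67 − 33) = 19/34 ≈ 0.5588.
#84ae40 → (132, 174, 64); #2c7440 → (44, 116, 64).
R = 132 + 0.5588 × (44 − 132) = 82.826 → 83
G = 174 + 0.5588 × (116 − 174) = 141.59 → 142
B = 64 + 0.5588 × (64 − 64) = 64 → 64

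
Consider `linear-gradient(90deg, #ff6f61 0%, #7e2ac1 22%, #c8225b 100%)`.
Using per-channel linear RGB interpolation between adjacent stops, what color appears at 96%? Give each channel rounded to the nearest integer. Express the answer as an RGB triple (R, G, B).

96% lies between the 22% and 100% stops, so the local fraction is t = (96 − 22)/(100 − 22) = 74/78 ≈ 0.9487.
#7e2ac1 → (126, 42, 193); #c8225b → (200, 34, 91).
R = 126 + 0.9487 × (200 − 126) = 196.204 → 196
G = 42 + 0.9487 × (34 − 42) = 34.41 → 34
B = 193 + 0.9487 × (91 − 193) = 96.233 → 96

(196, 34, 96)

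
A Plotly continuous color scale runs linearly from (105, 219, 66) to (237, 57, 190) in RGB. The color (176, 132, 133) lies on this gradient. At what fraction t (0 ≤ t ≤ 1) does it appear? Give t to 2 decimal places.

0.54

Invert the lerp on the G channel (largest span, 162): t = (132 − 219) / (57 − 219) = -87/-162 = 0.53704.
Check on R: (176 − 105)/(237 − 105) = 0.5379 ✓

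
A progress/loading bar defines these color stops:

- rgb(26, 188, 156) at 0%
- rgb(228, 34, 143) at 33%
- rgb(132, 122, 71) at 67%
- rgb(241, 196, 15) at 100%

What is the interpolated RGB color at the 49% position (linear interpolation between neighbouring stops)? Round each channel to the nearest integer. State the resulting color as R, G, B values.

49% lies between the 33% and 67% stops, so the local fraction is t = (49 − 33)/(67 − 33) = 16/34 ≈ 0.4706.
R = 228 + 0.4706 × (132 − 228) = 182.822 → 183
G = 34 + 0.4706 × (122 − 34) = 75.413 → 75
B = 143 + 0.4706 × (71 − 143) = 109.117 → 109

(183, 75, 109)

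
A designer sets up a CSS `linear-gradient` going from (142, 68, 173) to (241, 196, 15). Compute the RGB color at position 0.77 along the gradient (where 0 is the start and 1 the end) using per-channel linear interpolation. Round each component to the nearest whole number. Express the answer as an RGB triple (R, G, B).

R = 142 + 0.77 × (241 − 142) = 142 + 0.77 × 99 = 218.23 → 218
G = 68 + 0.77 × (196 − 68) = 68 + 0.77 × 128 = 166.56 → 167
B = 173 + 0.77 × (15 − 173) = 173 + 0.77 × -158 = 51.34 → 51

(218, 167, 51)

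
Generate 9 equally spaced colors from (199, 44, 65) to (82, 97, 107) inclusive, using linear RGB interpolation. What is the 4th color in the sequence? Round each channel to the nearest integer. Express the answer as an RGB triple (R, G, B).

With 9 swatches and endpoints inclusive, swatch 4 sits at t = (4 − 1)/(9 − 1) = 3/8 ≈ 0.375.
R = 199 + 0.375 × (82 − 199) = 155.125 → 155
G = 44 + 0.375 × (97 − 44) = 63.875 → 64
B = 65 + 0.375 × (107 − 65) = 80.75 → 81

(155, 64, 81)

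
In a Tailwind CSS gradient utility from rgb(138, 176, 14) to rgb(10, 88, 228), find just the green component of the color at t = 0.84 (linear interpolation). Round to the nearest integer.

G = 176 + 0.84 × (88 − 176) = 102.08 → 102

102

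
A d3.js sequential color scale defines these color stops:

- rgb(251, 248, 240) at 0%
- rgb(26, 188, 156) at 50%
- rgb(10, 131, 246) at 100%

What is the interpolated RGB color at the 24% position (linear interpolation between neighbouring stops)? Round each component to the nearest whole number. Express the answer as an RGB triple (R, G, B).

24% lies between the 0% and 50% stops, so the local fraction is t = (24 − 0)/(50 − 0) = 24/50 ≈ 0.48.
R = 251 + 0.48 × (26 − 251) = 143 → 143
G = 248 + 0.48 × (188 − 248) = 219.2 → 219
B = 240 + 0.48 × (156 − 240) = 199.68 → 200

(143, 219, 200)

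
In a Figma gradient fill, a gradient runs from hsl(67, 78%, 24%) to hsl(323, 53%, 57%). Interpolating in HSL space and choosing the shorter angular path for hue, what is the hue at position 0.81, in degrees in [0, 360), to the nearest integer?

Hue: 323 − 67 = 256°, but |256| > 180 so the shorter arc goes the other way: Δh = 256 − 360 = -104°.
H = 67 + 0.81 × (-104) = -17.24 → -17 → -17 mod 360 = 343°

343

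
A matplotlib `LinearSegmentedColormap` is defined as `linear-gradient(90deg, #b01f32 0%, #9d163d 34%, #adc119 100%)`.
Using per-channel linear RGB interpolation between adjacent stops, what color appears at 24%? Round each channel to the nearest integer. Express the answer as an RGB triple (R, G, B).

(163, 25, 58)

24% lies between the 0% and 34% stops, so the local fraction is t = (24 − 0)/(34 − 0) = 24/34 ≈ 0.7059.
#b01f32 → (176, 31, 50); #9d163d → (157, 22, 61).
R = 176 + 0.7059 × (157 − 176) = 162.588 → 163
G = 31 + 0.7059 × (22 − 31) = 24.647 → 25
B = 50 + 0.7059 × (61 − 50) = 57.765 → 58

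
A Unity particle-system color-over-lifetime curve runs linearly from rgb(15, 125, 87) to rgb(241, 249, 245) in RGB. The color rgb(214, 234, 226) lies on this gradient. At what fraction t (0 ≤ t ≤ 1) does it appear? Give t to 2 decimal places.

0.88

Invert the lerp on the R channel (largest span, 226): t = (214 − 15) / (241 − 15) = 199/226 = 0.88053.
Check on G: (234 − 125)/(249 − 125) = 0.879 ✓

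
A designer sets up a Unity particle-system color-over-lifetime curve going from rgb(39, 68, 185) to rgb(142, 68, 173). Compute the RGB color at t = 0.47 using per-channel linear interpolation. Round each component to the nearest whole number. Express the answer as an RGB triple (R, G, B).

(87, 68, 179)

R = 39 + 0.47 × (142 − 39) = 39 + 0.47 × 103 = 87.41 → 87
G = 68 + 0.47 × (68 − 68) = 68 + 0.47 × 0 = 68 → 68
B = 185 + 0.47 × (173 − 185) = 185 + 0.47 × -12 = 179.36 → 179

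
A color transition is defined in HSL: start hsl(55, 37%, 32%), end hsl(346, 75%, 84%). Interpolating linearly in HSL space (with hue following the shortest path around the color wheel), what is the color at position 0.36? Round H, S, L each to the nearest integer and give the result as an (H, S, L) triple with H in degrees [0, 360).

Hue: 346 − 55 = 291°, but |291| > 180 so the shorter arc goes the other way: Δh = 291 − 360 = -69°.
H = 55 + 0.36 × (-69) = 30.16 → 30°
S = 37 + 0.36 × (75 − 37) = 50.68 → 51%
L = 32 + 0.36 × (84 − 32) = 50.72 → 51%

(30, 51, 51)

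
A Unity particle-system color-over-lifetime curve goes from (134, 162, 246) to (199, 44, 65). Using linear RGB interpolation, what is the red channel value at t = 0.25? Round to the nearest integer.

R = 134 + 0.25 × (199 − 134) = 150.25 → 150

150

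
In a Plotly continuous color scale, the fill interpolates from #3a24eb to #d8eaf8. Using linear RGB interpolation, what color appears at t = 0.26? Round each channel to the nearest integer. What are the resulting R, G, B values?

#3a24eb → (58, 36, 235); #d8eaf8 → (216, 234, 248).
R = 58 + 0.26 × (216 − 58) = 58 + 0.26 × 158 = 99.08 → 99
G = 36 + 0.26 × (234 − 36) = 36 + 0.26 × 198 = 87.48 → 87
B = 235 + 0.26 × (248 − 235) = 235 + 0.26 × 13 = 238.38 → 238
So the blended color is (99, 87, 238), about #6357ee.

(99, 87, 238)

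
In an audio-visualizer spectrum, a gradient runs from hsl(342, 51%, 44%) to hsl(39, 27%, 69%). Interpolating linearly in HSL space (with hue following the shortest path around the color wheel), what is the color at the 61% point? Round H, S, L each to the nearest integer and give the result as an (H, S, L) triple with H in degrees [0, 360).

Hue: 39 − 342 = -303°, but |-303| > 180 so the shorter arc goes the other way: Δh = -303 + 360 = 57°.
H = 342 + 0.61 × (57) = 376.77 → 377 → 377 mod 360 = 17°
S = 51 + 0.61 × (27 − 51) = 36.36 → 36%
L = 44 + 0.61 × (69 − 44) = 59.25 → 59%

(17, 36, 59)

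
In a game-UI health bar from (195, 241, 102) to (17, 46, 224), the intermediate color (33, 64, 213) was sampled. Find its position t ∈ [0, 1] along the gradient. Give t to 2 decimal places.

0.91

Invert the lerp on the G channel (largest span, 195): t = (64 − 241) / (46 − 241) = -177/-195 = 0.90769.
Check on R: (33 − 195)/(17 − 195) = 0.9101 ✓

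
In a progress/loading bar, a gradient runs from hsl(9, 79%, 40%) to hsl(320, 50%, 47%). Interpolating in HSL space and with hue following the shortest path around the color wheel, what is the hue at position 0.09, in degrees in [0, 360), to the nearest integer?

5

Hue: 320 − 9 = 311°, but |311| > 180 so the shorter arc goes the other way: Δh = 311 − 360 = -49°.
H = 9 + 0.09 × (-49) = 4.59 → 5°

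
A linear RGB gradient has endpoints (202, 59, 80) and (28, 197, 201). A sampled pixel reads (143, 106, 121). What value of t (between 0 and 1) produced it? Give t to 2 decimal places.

Invert the lerp on the R channel (largest span, 174): t = (143 − 202) / (28 − 202) = -59/-174 = 0.33908.
Check on G: (106 − 59)/(197 − 59) = 0.3406 ✓

0.34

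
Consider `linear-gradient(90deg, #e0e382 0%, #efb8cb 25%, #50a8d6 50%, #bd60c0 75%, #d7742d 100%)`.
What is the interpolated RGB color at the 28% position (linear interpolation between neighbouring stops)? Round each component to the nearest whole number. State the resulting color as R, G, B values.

(220, 182, 204)

28% lies between the 25% and 50% stops, so the local fraction is t = (28 − 25)/(50 − 25) = 3/25 ≈ 0.12.
#efb8cb → (239, 184, 203); #50a8d6 → (80, 168, 214).
R = 239 + 0.12 × (80 − 239) = 219.92 → 220
G = 184 + 0.12 × (168 − 184) = 182.08 → 182
B = 203 + 0.12 × (214 − 203) = 204.32 → 204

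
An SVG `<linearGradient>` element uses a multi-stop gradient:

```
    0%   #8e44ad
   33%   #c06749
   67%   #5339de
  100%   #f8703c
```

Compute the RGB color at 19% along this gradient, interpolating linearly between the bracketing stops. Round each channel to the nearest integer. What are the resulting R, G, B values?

19% lies between the 0% and 33% stops, so the local fraction is t = (19 − 0)/(33 − 0) = 19/33 ≈ 0.5758.
#8e44ad → (142, 68, 173); #c06749 → (192, 103, 73).
R = 142 + 0.5758 × (192 − 142) = 170.79 → 171
G = 68 + 0.5758 × (103 − 68) = 88.153 → 88
B = 173 + 0.5758 × (73 − 173) = 115.42 → 115

(171, 88, 115)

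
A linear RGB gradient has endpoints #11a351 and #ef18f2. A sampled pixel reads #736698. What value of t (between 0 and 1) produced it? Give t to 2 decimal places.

Invert the lerp on the R channel (largest span, 222): t = (115 − 17) / (239 − 17) = 98/222 = 0.44144.
Check on G: (102 − 163)/(24 − 163) = 0.4388 ✓

0.44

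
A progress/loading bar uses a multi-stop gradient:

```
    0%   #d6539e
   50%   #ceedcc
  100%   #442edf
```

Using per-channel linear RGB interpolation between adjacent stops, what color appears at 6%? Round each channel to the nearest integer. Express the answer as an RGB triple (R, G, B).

6% lies between the 0% and 50% stops, so the local fraction is t = (6 − 0)/(50 − 0) = 6/50 ≈ 0.12.
#d6539e → (214, 83, 158); #ceedcc → (206, 237, 204).
R = 214 + 0.12 × (206 − 214) = 213.04 → 213
G = 83 + 0.12 × (237 − 83) = 101.48 → 101
B = 158 + 0.12 × (204 − 158) = 163.52 → 164

(213, 101, 164)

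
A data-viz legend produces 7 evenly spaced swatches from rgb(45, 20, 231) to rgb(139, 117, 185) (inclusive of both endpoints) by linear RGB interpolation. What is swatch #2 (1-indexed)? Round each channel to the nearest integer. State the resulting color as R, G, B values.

With 7 swatches and endpoints inclusive, swatch 2 sits at t = (2 − 1)/(7 − 1) = 1/6 ≈ 0.1667.
R = 45 + 0.1667 × (139 − 45) = 60.67 → 61
G = 20 + 0.1667 × (117 − 20) = 36.17 → 36
B = 231 + 0.1667 × (185 − 231) = 223.332 → 223

(61, 36, 223)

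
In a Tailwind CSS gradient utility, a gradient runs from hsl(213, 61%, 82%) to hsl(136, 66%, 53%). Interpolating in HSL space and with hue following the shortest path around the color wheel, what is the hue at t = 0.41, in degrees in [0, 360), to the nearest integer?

Hue arc: Δh = 136 − 213 = -77° (|Δh| ≤ 180, already the shorter path).
H = 213 + 0.41 × (-77) = 181.43 → 181°

181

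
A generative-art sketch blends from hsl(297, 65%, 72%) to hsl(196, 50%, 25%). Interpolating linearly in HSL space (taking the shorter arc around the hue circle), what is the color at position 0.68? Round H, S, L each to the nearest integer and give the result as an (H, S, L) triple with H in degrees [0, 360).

(228, 55, 40)

Hue arc: Δh = 196 − 297 = -101° (|Δh| ≤ 180, already the shorter path).
H = 297 + 0.68 × (-101) = 228.32 → 228°
S = 65 + 0.68 × (50 − 65) = 54.8 → 55%
L = 72 + 0.68 × (25 − 72) = 40.04 → 40%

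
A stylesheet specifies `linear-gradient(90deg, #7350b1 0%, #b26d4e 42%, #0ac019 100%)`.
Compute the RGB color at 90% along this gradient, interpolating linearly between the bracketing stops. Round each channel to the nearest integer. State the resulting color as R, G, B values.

90% lies between the 42% and 100% stops, so the local fraction is t = (90 − 42)/(100 − 42) = 48/58 ≈ 0.8276.
#b26d4e → (178, 109, 78); #0ac019 → (10, 192, 25).
R = 178 + 0.8276 × (10 − 178) = 38.963 → 39
G = 109 + 0.8276 × (192 − 109) = 177.691 → 178
B = 78 + 0.8276 × (25 − 78) = 34.137 → 34

(39, 178, 34)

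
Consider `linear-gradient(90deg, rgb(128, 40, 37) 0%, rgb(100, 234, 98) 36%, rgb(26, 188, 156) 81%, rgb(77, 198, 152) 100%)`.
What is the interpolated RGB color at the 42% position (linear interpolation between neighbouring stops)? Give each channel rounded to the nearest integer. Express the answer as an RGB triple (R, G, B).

(90, 228, 106)

42% lies between the 36% and 81% stops, so the local fraction is t = (42 − 36)/(81 − 36) = 6/45 ≈ 0.1333.
R = 100 + 0.1333 × (26 − 100) = 90.136 → 90
G = 234 + 0.1333 × (188 − 234) = 227.868 → 228
B = 98 + 0.1333 × (156 − 98) = 105.731 → 106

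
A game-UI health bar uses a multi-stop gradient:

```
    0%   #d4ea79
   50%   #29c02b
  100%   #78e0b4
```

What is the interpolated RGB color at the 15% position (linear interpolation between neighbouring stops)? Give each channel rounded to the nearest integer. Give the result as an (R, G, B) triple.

15% lies between the 0% and 50% stops, so the local fraction is t = (15 − 0)/(50 − 0) = 15/50 ≈ 0.3.
#d4ea79 → (212, 234, 121); #29c02b → (41, 192, 43).
R = 212 + 0.3 × (41 − 212) = 160.7 → 161
G = 234 + 0.3 × (192 − 234) = 221.4 → 221
B = 121 + 0.3 × (43 − 121) = 97.6 → 98

(161, 221, 98)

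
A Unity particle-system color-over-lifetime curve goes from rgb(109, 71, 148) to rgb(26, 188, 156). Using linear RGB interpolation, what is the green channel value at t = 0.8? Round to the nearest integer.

165

G = 71 + 0.8 × (188 − 71) = 164.6 → 165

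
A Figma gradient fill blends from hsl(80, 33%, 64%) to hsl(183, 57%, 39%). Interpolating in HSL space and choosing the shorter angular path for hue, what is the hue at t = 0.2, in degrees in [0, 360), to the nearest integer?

Hue arc: Δh = 183 − 80 = 103° (|Δh| ≤ 180, already the shorter path).
H = 80 + 0.2 × (103) = 100.6 → 101°

101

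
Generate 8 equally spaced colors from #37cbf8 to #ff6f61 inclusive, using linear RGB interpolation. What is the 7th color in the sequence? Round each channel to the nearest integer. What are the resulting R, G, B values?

(226, 124, 119)

With 8 swatches and endpoints inclusive, swatch 7 sits at t = (7 − 1)/(8 − 1) = 6/7 ≈ 0.8571.
#37cbf8 → (55, 203, 248); #ff6f61 → (255, 111, 97).
R = 55 + 0.8571 × (255 − 55) = 226.42 → 226
G = 203 + 0.8571 × (111 − 203) = 124.147 → 124
B = 248 + 0.8571 × (97 − 248) = 118.578 → 119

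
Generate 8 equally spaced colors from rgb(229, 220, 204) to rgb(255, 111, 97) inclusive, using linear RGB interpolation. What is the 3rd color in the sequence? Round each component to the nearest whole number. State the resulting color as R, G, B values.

(236, 189, 173)

With 8 swatches and endpoints inclusive, swatch 3 sits at t = (3 − 1)/(8 − 1) = 2/7 ≈ 0.2857.
R = 229 + 0.2857 × (255 − 229) = 236.428 → 236
G = 220 + 0.2857 × (111 − 220) = 188.859 → 189
B = 204 + 0.2857 × (97 − 204) = 173.43 → 173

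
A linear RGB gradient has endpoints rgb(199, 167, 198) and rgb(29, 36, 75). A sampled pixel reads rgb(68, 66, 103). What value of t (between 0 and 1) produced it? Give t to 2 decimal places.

Invert the lerp on the R channel (largest span, 170): t = (68 − 199) / (29 − 199) = -131/-170 = 0.77059.
Check on G: (66 − 167)/(36 − 167) = 0.771 ✓

0.77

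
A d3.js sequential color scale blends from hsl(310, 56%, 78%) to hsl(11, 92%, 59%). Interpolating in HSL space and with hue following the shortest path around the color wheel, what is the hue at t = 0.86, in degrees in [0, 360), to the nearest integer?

2

Hue: 11 − 310 = -299°, but |-299| > 180 so the shorter arc goes the other way: Δh = -299 + 360 = 61°.
H = 310 + 0.86 × (61) = 362.46 → 362 → 362 mod 360 = 2°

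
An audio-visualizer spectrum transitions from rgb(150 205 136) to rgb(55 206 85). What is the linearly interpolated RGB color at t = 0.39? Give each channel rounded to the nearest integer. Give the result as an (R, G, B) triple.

R = 150 + 0.39 × (55 − 150) = 150 + 0.39 × -95 = 112.95 → 113
G = 205 + 0.39 × (206 − 205) = 205 + 0.39 × 1 = 205.39 → 205
B = 136 + 0.39 × (85 − 136) = 136 + 0.39 × -51 = 116.11 → 116

(113, 205, 116)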